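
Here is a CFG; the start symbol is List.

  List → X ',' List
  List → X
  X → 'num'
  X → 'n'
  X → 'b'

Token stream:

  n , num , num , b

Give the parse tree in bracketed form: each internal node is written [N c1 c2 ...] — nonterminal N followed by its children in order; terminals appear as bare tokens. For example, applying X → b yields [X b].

List
X , List
n , List
n , X , List
n , num , List
n , num , X , List
n , num , num , List
n , num , num , X
n , num , num , b

[List [X n] , [List [X num] , [List [X num] , [List [X b]]]]]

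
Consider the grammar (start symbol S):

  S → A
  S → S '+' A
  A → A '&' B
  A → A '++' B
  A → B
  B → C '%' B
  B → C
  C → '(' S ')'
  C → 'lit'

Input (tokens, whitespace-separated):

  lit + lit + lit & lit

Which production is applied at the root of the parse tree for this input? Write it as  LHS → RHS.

S → S '+' A

[S [S [S [A [B [C lit]]]] + [A [B [C lit]]]] + [A [A [B [C lit]]] & [B [C lit]]]]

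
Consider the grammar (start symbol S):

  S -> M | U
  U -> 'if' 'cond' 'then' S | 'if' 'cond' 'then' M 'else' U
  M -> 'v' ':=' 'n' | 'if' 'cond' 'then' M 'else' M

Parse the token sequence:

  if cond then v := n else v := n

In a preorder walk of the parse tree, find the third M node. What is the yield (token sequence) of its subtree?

[S [M if cond then [M v := n] else [M v := n]]]

v := n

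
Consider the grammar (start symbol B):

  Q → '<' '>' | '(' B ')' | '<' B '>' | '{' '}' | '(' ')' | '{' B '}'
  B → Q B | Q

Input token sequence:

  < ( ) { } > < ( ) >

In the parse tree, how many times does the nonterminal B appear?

[B [Q < [B [Q ( )] [B [Q { }]]] >] [B [Q < [B [Q ( )]] >]]]

5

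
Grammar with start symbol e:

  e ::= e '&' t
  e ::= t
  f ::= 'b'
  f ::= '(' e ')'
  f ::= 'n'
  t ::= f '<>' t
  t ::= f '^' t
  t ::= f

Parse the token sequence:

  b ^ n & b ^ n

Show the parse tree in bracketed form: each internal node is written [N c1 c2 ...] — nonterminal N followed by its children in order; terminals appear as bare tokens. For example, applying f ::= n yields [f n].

[e [e [t [f b] ^ [t [f n]]]] & [t [f b] ^ [t [f n]]]]

e
e & t
t & t
f ^ t & t
b ^ t & t
b ^ f & t
b ^ n & t
b ^ n & f ^ t
b ^ n & b ^ t
b ^ n & b ^ f
b ^ n & b ^ n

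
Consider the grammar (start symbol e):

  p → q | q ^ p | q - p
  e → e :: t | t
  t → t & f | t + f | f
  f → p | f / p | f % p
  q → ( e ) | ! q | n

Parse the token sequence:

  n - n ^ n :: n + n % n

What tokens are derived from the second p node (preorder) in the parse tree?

n ^ n

[e [e [t [f [p [q n] - [p [q n] ^ [p [q n]]]]]]] :: [t [t [f [p [q n]]]] + [f [f [p [q n]]] % [p [q n]]]]]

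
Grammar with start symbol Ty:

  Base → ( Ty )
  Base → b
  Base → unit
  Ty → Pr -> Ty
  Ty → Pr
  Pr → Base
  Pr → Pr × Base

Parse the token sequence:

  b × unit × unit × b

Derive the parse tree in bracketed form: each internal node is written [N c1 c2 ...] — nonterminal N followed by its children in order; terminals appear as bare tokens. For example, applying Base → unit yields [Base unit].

Ty
Pr
Pr × Base
Pr × Base × Base
Pr × Base × Base × Base
Base × Base × Base × Base
b × Base × Base × Base
b × unit × Base × Base
b × unit × unit × Base
b × unit × unit × b

[Ty [Pr [Pr [Pr [Pr [Base b]] × [Base unit]] × [Base unit]] × [Base b]]]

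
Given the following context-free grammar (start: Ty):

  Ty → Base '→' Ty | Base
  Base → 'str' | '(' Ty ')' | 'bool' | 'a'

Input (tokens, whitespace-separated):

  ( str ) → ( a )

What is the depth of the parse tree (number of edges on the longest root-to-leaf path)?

[Ty [Base ( [Ty [Base str]] )] → [Ty [Base ( [Ty [Base a]] )]]]

5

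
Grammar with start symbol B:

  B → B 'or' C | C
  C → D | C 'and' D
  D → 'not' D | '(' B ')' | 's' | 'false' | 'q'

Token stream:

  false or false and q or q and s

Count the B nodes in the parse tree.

3

[B [B [B [C [D false]]] or [C [C [D false]] and [D q]]] or [C [C [D q]] and [D s]]]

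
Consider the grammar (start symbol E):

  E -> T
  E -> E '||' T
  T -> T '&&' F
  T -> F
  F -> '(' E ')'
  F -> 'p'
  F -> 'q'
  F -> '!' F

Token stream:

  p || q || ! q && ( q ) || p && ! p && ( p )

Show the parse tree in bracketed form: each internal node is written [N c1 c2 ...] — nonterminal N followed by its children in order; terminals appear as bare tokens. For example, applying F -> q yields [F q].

[E [E [E [E [T [F p]]] || [T [F q]]] || [T [T [F ! [F q]]] && [F ( [E [T [F q]]] )]]] || [T [T [T [F p]] && [F ! [F p]]] && [F ( [E [T [F p]]] )]]]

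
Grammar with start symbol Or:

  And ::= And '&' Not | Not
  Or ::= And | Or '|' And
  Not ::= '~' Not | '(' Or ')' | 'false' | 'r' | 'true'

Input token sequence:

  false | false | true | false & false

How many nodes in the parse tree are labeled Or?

4

[Or [Or [Or [Or [And [Not false]]] | [And [Not false]]] | [And [Not true]]] | [And [And [Not false]] & [Not false]]]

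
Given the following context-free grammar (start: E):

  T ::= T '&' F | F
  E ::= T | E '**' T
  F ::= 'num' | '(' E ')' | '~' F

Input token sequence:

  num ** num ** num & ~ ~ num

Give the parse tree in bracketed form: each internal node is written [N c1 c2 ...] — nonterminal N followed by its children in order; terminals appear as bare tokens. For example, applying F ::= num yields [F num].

E
E ** T
E ** T ** T
T ** T ** T
F ** T ** T
num ** T ** T
num ** F ** T
num ** num ** T
num ** num ** T & F
num ** num ** F & F
num ** num ** num & F
num ** num ** num & ~ F
num ** num ** num & ~ ~ F
num ** num ** num & ~ ~ num

[E [E [E [T [F num]]] ** [T [F num]]] ** [T [T [F num]] & [F ~ [F ~ [F num]]]]]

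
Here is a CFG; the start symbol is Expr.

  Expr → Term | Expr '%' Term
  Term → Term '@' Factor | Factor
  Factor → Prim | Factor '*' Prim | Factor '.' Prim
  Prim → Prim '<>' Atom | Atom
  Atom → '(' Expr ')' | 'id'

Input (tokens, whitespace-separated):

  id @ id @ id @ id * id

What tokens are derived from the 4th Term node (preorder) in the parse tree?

id

[Expr [Term [Term [Term [Term [Factor [Prim [Atom id]]]] @ [Factor [Prim [Atom id]]]] @ [Factor [Prim [Atom id]]]] @ [Factor [Factor [Prim [Atom id]]] * [Prim [Atom id]]]]]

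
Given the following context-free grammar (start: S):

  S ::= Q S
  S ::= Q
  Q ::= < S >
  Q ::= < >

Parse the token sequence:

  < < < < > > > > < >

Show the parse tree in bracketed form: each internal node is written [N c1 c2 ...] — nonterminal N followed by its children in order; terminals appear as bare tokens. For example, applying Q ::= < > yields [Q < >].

[S [Q < [S [Q < [S [Q < [S [Q < >]] >]] >]] >] [S [Q < >]]]

S
Q S
< S > S
< Q > S
< < S > > S
< < Q > > S
< < < S > > > S
< < < Q > > > S
< < < < > > > > S
< < < < > > > > Q
< < < < > > > > < >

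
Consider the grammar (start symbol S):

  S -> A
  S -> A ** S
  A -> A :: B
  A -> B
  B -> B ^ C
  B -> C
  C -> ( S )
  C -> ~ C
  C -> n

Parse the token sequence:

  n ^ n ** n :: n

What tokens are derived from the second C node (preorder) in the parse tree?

[S [A [B [B [C n]] ^ [C n]]] ** [S [A [A [B [C n]]] :: [B [C n]]]]]

n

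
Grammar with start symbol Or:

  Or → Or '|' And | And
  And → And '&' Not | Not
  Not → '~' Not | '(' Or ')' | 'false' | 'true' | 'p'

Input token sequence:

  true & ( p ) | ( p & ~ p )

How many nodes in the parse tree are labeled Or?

[Or [Or [And [And [Not true]] & [Not ( [Or [And [Not p]]] )]]] | [And [Not ( [Or [And [And [Not p]] & [Not ~ [Not p]]]] )]]]

4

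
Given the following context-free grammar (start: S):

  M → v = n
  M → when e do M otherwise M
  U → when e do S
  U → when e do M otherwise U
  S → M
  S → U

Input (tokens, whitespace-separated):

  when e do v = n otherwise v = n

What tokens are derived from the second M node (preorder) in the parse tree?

[S [M when e do [M v = n] otherwise [M v = n]]]

v = n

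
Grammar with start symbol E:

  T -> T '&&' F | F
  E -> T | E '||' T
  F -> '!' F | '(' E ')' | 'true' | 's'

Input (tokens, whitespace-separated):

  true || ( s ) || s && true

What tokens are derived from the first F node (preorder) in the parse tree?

[E [E [E [T [F true]]] || [T [F ( [E [T [F s]]] )]]] || [T [T [F s]] && [F true]]]

true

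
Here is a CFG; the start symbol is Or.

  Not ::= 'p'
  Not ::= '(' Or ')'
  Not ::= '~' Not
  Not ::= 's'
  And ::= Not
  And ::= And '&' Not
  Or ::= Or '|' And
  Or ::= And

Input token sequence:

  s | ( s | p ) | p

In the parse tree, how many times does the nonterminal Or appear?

[Or [Or [Or [And [Not s]]] | [And [Not ( [Or [Or [And [Not s]]] | [And [Not p]]] )]]] | [And [Not p]]]

5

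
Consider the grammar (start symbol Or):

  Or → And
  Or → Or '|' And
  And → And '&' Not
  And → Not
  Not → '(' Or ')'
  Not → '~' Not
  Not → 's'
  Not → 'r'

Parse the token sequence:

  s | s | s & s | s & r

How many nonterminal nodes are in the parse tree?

[Or [Or [Or [Or [And [Not s]]] | [And [Not s]]] | [And [And [Not s]] & [Not s]]] | [And [And [Not s]] & [Not r]]]

16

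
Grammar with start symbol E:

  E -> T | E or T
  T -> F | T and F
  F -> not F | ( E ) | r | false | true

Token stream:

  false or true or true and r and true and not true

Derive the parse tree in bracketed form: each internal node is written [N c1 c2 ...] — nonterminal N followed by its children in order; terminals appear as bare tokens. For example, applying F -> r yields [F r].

E
E or T
E or T or T
T or T or T
F or T or T
false or T or T
false or F or T
false or true or T
false or true or T and F
false or true or T and F and F
false or true or T and F and F and F
false or true or F and F and F and F
false or true or true and F and F and F
false or true or true and r and F and F
false or true or true and r and true and F
false or true or true and r and true and not F
false or true or true and r and true and not true

[E [E [E [T [F false]]] or [T [F true]]] or [T [T [T [T [F true]] and [F r]] and [F true]] and [F not [F true]]]]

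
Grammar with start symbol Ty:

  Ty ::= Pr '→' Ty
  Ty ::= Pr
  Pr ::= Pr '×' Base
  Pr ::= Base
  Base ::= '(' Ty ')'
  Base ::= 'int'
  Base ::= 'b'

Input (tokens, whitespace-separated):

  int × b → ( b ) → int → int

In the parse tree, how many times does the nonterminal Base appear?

6

[Ty [Pr [Pr [Base int]] × [Base b]] → [Ty [Pr [Base ( [Ty [Pr [Base b]]] )]] → [Ty [Pr [Base int]] → [Ty [Pr [Base int]]]]]]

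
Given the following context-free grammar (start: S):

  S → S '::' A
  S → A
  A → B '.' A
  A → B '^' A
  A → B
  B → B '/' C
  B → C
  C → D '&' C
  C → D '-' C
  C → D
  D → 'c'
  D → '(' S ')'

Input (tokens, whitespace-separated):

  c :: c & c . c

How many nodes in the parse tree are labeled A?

[S [S [A [B [C [D c]]]]] :: [A [B [C [D c] & [C [D c]]]] . [A [B [C [D c]]]]]]

3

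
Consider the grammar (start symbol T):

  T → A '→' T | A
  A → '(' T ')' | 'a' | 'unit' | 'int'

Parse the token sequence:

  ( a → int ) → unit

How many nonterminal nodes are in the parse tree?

8

[T [A ( [T [A a] → [T [A int]]] )] → [T [A unit]]]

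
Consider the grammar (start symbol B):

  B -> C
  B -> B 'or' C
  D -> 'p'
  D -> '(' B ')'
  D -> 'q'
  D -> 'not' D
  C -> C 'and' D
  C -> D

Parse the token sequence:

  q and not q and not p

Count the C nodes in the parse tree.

3

[B [C [C [C [D q]] and [D not [D q]]] and [D not [D p]]]]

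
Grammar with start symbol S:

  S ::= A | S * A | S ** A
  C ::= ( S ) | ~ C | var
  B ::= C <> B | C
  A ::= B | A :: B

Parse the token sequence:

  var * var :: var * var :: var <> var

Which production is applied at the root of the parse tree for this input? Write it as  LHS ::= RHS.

[S [S [S [A [B [C var]]]] * [A [A [B [C var]]] :: [B [C var]]]] * [A [A [B [C var]]] :: [B [C var] <> [B [C var]]]]]

S ::= S * A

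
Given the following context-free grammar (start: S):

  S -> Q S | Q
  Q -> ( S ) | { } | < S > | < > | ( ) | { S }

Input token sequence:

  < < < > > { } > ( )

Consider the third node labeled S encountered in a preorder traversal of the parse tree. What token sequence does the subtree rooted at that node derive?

[S [Q < [S [Q < [S [Q < >]] >] [S [Q { }]]] >] [S [Q ( )]]]

< >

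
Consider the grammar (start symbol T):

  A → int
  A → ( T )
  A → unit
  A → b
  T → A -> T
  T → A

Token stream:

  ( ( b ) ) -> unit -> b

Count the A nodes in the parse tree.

[T [A ( [T [A ( [T [A b]] )]] )] -> [T [A unit] -> [T [A b]]]]

5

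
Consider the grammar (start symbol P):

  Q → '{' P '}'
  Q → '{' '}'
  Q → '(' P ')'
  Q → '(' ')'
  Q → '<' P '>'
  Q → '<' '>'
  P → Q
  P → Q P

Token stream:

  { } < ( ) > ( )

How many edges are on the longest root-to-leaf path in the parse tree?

5

[P [Q { }] [P [Q < [P [Q ( )]] >] [P [Q ( )]]]]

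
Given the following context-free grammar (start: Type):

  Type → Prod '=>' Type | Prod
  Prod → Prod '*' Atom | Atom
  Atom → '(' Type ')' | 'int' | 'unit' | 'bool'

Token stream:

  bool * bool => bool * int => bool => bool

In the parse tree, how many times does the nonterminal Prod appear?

6

[Type [Prod [Prod [Atom bool]] * [Atom bool]] => [Type [Prod [Prod [Atom bool]] * [Atom int]] => [Type [Prod [Atom bool]] => [Type [Prod [Atom bool]]]]]]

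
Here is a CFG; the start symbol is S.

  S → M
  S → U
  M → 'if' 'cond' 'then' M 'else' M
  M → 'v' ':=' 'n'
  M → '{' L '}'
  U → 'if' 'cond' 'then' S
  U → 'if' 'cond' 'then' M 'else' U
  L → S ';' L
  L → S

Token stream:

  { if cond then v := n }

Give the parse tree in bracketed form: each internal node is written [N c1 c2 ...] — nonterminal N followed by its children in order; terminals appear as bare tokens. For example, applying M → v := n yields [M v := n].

[S [M { [L [S [U if cond then [S [M v := n]]]]] }]]

S
M
{ L }
{ S }
{ U }
{ if cond then S }
{ if cond then M }
{ if cond then v := n }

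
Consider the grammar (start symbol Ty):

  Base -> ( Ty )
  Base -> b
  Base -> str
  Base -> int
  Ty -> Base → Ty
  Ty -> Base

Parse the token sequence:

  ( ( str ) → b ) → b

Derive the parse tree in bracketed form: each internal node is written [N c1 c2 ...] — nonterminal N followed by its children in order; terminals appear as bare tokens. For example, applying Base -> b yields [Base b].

[Ty [Base ( [Ty [Base ( [Ty [Base str]] )] → [Ty [Base b]]] )] → [Ty [Base b]]]

Ty
Base → Ty
( Ty ) → Ty
( Base → Ty ) → Ty
( ( Ty ) → Ty ) → Ty
( ( Base ) → Ty ) → Ty
( ( str ) → Ty ) → Ty
( ( str ) → Base ) → Ty
( ( str ) → b ) → Ty
( ( str ) → b ) → Base
( ( str ) → b ) → b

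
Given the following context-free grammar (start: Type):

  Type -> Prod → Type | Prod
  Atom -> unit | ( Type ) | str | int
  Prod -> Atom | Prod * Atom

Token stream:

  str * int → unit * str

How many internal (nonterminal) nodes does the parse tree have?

[Type [Prod [Prod [Atom str]] * [Atom int]] → [Type [Prod [Prod [Atom unit]] * [Atom str]]]]

10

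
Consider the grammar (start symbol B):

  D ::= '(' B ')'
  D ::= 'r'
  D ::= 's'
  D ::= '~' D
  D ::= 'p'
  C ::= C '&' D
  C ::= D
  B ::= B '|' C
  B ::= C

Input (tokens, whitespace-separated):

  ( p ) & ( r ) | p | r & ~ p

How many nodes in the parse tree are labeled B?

5

[B [B [B [C [C [D ( [B [C [D p]]] )]] & [D ( [B [C [D r]]] )]]] | [C [D p]]] | [C [C [D r]] & [D ~ [D p]]]]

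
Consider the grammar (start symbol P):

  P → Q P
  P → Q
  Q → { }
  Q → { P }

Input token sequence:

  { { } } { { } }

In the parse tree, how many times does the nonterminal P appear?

[P [Q { [P [Q { }]] }] [P [Q { [P [Q { }]] }]]]

4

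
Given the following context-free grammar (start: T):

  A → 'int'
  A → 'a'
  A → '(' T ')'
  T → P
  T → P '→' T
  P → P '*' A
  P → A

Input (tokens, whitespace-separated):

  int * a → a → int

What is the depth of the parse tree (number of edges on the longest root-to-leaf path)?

5

[T [P [P [A int]] * [A a]] → [T [P [A a]] → [T [P [A int]]]]]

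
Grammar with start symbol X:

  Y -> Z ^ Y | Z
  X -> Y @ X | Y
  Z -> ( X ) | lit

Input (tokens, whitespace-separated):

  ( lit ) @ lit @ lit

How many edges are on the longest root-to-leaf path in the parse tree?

6

[X [Y [Z ( [X [Y [Z lit]]] )]] @ [X [Y [Z lit]] @ [X [Y [Z lit]]]]]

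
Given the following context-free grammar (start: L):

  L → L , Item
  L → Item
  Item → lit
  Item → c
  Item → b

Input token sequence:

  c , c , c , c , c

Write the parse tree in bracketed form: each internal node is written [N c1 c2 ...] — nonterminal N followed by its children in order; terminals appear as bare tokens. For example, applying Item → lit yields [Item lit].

[L [L [L [L [L [Item c]] , [Item c]] , [Item c]] , [Item c]] , [Item c]]

L
L , Item
L , Item , Item
L , Item , Item , Item
L , Item , Item , Item , Item
Item , Item , Item , Item , Item
c , Item , Item , Item , Item
c , c , Item , Item , Item
c , c , c , Item , Item
c , c , c , c , Item
c , c , c , c , c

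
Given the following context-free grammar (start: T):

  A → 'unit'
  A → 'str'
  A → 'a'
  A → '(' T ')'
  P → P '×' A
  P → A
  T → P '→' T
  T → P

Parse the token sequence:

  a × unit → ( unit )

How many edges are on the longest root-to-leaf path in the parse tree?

[T [P [P [A a]] × [A unit]] → [T [P [A ( [T [P [A unit]]] )]]]]

7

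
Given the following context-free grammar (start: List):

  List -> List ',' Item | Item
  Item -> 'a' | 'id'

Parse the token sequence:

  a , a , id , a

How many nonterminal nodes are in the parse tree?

8

[List [List [List [List [Item a]] , [Item a]] , [Item id]] , [Item a]]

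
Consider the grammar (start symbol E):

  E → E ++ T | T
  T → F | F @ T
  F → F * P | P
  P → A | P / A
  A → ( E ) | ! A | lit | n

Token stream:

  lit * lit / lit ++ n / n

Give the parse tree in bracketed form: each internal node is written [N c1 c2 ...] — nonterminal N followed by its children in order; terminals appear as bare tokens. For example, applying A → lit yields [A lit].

E
E ++ T
T ++ T
F ++ T
F * P ++ T
P * P ++ T
A * P ++ T
lit * P ++ T
lit * P / A ++ T
lit * A / A ++ T
lit * lit / A ++ T
lit * lit / lit ++ T
lit * lit / lit ++ F
lit * lit / lit ++ P
lit * lit / lit ++ P / A
lit * lit / lit ++ A / A
lit * lit / lit ++ n / A
lit * lit / lit ++ n / n

[E [E [T [F [F [P [A lit]]] * [P [P [A lit]] / [A lit]]]]] ++ [T [F [P [P [A n]] / [A n]]]]]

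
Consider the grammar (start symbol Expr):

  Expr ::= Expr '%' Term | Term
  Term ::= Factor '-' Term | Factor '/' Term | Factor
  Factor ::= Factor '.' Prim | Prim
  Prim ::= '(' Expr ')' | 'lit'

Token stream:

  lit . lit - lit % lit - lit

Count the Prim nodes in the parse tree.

5

[Expr [Expr [Term [Factor [Factor [Prim lit]] . [Prim lit]] - [Term [Factor [Prim lit]]]]] % [Term [Factor [Prim lit]] - [Term [Factor [Prim lit]]]]]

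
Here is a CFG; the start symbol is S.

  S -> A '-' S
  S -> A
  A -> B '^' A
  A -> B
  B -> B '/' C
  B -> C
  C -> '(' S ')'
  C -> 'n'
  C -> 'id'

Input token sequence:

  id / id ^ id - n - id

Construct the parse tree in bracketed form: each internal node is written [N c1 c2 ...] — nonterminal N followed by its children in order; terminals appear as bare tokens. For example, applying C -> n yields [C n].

[S [A [B [B [C id]] / [C id]] ^ [A [B [C id]]]] - [S [A [B [C n]]] - [S [A [B [C id]]]]]]

S
A - S
B ^ A - S
B / C ^ A - S
C / C ^ A - S
id / C ^ A - S
id / id ^ A - S
id / id ^ B - S
id / id ^ C - S
id / id ^ id - S
id / id ^ id - A - S
id / id ^ id - B - S
id / id ^ id - C - S
id / id ^ id - n - S
id / id ^ id - n - A
id / id ^ id - n - B
id / id ^ id - n - C
id / id ^ id - n - id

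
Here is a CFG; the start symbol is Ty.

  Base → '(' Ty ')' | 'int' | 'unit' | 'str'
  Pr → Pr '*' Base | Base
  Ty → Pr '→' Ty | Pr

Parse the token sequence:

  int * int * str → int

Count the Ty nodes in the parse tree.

[Ty [Pr [Pr [Pr [Base int]] * [Base int]] * [Base str]] → [Ty [Pr [Base int]]]]

2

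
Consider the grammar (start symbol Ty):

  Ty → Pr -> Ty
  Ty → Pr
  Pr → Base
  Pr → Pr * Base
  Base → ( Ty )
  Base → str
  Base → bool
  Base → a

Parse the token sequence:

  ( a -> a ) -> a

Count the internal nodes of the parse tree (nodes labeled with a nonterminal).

[Ty [Pr [Base ( [Ty [Pr [Base a]] -> [Ty [Pr [Base a]]]] )]] -> [Ty [Pr [Base a]]]]

12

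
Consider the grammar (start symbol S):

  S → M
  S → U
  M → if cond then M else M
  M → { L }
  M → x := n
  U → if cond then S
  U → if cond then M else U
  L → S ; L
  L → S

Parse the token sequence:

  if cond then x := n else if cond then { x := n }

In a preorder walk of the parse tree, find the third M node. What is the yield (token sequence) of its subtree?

x := n

[S [U if cond then [M x := n] else [U if cond then [S [M { [L [S [M x := n]]] }]]]]]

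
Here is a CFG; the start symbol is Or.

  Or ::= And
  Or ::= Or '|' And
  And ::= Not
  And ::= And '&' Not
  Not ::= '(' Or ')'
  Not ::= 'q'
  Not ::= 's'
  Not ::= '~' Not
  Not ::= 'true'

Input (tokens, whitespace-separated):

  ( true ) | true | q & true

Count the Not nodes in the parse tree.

[Or [Or [Or [And [Not ( [Or [And [Not true]]] )]]] | [And [Not true]]] | [And [And [Not q]] & [Not true]]]

5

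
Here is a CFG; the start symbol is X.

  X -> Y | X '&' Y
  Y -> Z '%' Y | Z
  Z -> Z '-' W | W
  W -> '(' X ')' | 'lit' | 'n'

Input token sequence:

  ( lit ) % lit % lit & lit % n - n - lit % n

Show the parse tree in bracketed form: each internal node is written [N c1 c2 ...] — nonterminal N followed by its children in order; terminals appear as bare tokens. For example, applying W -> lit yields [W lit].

[X [X [Y [Z [W ( [X [Y [Z [W lit]]]] )]] % [Y [Z [W lit]] % [Y [Z [W lit]]]]]] & [Y [Z [W lit]] % [Y [Z [Z [Z [W n]] - [W n]] - [W lit]] % [Y [Z [W n]]]]]]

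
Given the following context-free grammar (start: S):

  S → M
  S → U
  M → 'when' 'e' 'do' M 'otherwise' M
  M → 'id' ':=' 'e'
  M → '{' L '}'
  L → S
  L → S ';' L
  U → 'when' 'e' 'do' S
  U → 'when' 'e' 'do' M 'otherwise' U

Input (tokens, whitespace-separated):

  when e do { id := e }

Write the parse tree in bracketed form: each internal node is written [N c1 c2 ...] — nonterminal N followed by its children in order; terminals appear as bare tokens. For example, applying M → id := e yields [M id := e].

S
U
when e do S
when e do M
when e do { L }
when e do { S }
when e do { M }
when e do { id := e }

[S [U when e do [S [M { [L [S [M id := e]]] }]]]]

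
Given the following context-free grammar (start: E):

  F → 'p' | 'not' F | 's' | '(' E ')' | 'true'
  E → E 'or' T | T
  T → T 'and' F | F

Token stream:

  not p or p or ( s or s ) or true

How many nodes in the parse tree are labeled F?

7

[E [E [E [E [T [F not [F p]]]] or [T [F p]]] or [T [F ( [E [E [T [F s]]] or [T [F s]]] )]]] or [T [F true]]]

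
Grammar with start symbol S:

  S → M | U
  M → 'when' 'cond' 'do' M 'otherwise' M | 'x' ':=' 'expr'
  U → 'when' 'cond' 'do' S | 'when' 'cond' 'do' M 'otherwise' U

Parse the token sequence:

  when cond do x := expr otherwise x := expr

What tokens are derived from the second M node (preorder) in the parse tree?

x := expr

[S [M when cond do [M x := expr] otherwise [M x := expr]]]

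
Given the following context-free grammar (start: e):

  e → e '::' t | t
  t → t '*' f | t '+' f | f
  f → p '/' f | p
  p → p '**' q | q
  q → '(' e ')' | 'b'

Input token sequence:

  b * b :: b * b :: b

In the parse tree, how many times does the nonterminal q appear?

[e [e [e [t [t [f [p [q b]]]] * [f [p [q b]]]]] :: [t [t [f [p [q b]]]] * [f [p [q b]]]]] :: [t [f [p [q b]]]]]

5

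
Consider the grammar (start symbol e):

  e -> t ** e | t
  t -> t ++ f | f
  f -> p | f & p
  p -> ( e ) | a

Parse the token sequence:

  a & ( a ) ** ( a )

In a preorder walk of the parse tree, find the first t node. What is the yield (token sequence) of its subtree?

a & ( a )

[e [t [f [f [p a]] & [p ( [e [t [f [p a]]]] )]]] ** [e [t [f [p ( [e [t [f [p a]]]] )]]]]]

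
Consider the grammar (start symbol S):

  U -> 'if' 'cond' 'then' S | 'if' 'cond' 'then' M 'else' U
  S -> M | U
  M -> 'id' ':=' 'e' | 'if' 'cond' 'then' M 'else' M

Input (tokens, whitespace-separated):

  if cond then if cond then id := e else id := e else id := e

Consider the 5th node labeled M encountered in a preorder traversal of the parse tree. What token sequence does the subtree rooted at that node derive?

id := e

[S [M if cond then [M if cond then [M id := e] else [M id := e]] else [M id := e]]]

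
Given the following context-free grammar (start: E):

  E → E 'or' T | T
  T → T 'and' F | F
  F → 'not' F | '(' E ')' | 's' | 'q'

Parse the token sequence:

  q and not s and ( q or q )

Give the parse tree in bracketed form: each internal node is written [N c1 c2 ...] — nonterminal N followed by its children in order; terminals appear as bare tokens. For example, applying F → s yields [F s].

[E [T [T [T [F q]] and [F not [F s]]] and [F ( [E [E [T [F q]]] or [T [F q]]] )]]]

E
T
T and F
T and F and F
F and F and F
q and F and F
q and not F and F
q and not s and F
q and not s and ( E )
q and not s and ( E or T )
q and not s and ( T or T )
q and not s and ( F or T )
q and not s and ( q or T )
q and not s and ( q or F )
q and not s and ( q or q )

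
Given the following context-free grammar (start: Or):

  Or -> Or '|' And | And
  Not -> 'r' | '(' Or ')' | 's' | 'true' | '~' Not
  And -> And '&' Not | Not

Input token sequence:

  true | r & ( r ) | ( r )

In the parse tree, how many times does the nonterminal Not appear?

[Or [Or [Or [And [Not true]]] | [And [And [Not r]] & [Not ( [Or [And [Not r]]] )]]] | [And [Not ( [Or [And [Not r]]] )]]]

6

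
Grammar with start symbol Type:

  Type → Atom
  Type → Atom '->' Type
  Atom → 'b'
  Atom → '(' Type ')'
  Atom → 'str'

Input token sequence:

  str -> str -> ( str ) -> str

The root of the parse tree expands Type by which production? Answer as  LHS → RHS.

Type → Atom '->' Type

[Type [Atom str] -> [Type [Atom str] -> [Type [Atom ( [Type [Atom str]] )] -> [Type [Atom str]]]]]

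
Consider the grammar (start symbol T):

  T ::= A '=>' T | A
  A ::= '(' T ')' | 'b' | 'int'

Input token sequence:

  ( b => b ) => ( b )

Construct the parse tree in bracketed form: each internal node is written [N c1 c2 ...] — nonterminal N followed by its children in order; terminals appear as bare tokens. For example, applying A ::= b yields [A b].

T
A => T
( T ) => T
( A => T ) => T
( b => T ) => T
( b => A ) => T
( b => b ) => T
( b => b ) => A
( b => b ) => ( T )
( b => b ) => ( A )
( b => b ) => ( b )

[T [A ( [T [A b] => [T [A b]]] )] => [T [A ( [T [A b]] )]]]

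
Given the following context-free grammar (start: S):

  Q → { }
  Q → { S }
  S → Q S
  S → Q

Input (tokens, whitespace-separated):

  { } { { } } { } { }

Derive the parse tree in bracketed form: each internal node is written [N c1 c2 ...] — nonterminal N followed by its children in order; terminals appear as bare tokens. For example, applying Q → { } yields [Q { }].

[S [Q { }] [S [Q { [S [Q { }]] }] [S [Q { }] [S [Q { }]]]]]

S
Q S
{ } S
{ } Q S
{ } { S } S
{ } { Q } S
{ } { { } } S
{ } { { } } Q S
{ } { { } } { } S
{ } { { } } { } Q
{ } { { } } { } { }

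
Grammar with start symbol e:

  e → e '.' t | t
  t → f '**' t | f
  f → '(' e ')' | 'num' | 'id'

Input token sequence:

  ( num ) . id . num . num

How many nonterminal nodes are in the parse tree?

[e [e [e [e [t [f ( [e [t [f num]]] )]]] . [t [f id]]] . [t [f num]]] . [t [f num]]]

15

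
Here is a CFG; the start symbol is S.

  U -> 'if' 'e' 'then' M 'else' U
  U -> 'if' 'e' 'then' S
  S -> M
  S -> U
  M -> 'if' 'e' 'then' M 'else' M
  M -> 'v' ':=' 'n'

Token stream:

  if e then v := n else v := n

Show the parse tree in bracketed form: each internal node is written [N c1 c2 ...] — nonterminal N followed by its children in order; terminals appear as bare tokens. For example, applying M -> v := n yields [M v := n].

[S [M if e then [M v := n] else [M v := n]]]

S
M
if e then M else M
if e then v := n else M
if e then v := n else v := n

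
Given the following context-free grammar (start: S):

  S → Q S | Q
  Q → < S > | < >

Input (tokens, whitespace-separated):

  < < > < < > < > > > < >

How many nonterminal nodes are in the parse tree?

12

[S [Q < [S [Q < >] [S [Q < [S [Q < >] [S [Q < >]]] >]]] >] [S [Q < >]]]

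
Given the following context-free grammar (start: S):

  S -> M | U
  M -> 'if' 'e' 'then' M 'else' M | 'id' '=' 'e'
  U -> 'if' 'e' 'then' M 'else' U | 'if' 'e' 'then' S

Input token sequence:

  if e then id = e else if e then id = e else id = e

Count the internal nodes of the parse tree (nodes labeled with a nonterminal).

[S [M if e then [M id = e] else [M if e then [M id = e] else [M id = e]]]]

6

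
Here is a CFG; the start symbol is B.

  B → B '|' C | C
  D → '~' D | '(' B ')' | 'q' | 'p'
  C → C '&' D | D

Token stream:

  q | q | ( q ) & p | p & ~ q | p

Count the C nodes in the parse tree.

[B [B [B [B [B [C [D q]]] | [C [D q]]] | [C [C [D ( [B [C [D q]]] )]] & [D p]]] | [C [C [D p]] & [D ~ [D q]]]] | [C [D p]]]

8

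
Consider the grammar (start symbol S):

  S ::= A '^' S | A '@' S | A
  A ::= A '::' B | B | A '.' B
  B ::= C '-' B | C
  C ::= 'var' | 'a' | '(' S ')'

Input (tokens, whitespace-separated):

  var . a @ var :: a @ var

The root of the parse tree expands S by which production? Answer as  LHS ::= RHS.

[S [A [A [B [C var]]] . [B [C a]]] @ [S [A [A [B [C var]]] :: [B [C a]]] @ [S [A [B [C var]]]]]]

S ::= A '@' S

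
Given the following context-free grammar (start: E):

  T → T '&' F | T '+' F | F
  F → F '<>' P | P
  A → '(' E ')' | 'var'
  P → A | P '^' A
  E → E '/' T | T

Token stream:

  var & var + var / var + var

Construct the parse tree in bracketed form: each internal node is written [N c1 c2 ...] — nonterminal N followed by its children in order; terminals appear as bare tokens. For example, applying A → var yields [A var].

E
E / T
T / T
T + F / T
T & F + F / T
F & F + F / T
P & F + F / T
A & F + F / T
var & F + F / T
var & P + F / T
var & A + F / T
var & var + F / T
var & var + P / T
var & var + A / T
var & var + var / T
var & var + var / T + F
var & var + var / F + F
var & var + var / P + F
var & var + var / A + F
var & var + var / var + F
var & var + var / var + P
var & var + var / var + A
var & var + var / var + var

[E [E [T [T [T [F [P [A var]]]] & [F [P [A var]]]] + [F [P [A var]]]]] / [T [T [F [P [A var]]]] + [F [P [A var]]]]]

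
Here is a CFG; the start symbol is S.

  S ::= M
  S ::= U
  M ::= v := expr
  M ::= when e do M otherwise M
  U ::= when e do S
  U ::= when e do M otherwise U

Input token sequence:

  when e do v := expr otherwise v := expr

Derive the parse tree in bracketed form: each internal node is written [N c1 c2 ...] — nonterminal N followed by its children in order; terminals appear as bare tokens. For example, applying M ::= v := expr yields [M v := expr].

[S [M when e do [M v := expr] otherwise [M v := expr]]]

S
M
when e do M otherwise M
when e do v := expr otherwise M
when e do v := expr otherwise v := expr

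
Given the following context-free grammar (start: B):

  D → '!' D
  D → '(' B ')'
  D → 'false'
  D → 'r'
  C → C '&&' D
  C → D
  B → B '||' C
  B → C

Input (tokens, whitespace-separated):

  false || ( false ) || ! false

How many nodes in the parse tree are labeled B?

4

[B [B [B [C [D false]]] || [C [D ( [B [C [D false]]] )]]] || [C [D ! [D false]]]]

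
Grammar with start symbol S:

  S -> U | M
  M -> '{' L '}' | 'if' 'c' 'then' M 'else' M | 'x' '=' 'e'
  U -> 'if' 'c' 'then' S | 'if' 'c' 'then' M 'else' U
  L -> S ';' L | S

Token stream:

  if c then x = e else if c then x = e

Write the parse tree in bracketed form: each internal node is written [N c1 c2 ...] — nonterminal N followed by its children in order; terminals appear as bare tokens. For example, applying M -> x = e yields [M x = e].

[S [U if c then [M x = e] else [U if c then [S [M x = e]]]]]

S
U
if c then M else U
if c then x = e else U
if c then x = e else if c then S
if c then x = e else if c then M
if c then x = e else if c then x = e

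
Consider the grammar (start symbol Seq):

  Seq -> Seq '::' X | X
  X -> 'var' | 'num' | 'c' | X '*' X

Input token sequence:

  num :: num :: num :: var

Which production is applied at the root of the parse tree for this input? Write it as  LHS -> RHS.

Seq -> Seq '::' X

[Seq [Seq [Seq [Seq [X num]] :: [X num]] :: [X num]] :: [X var]]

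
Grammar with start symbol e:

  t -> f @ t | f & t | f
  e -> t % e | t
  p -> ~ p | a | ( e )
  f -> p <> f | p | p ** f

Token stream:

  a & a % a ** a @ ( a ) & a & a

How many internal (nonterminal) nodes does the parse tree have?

26

[e [t [f [p a]] & [t [f [p a]]]] % [e [t [f [p a] ** [f [p a]]] @ [t [f [p ( [e [t [f [p a]]]] )]] & [t [f [p a]] & [t [f [p a]]]]]]]]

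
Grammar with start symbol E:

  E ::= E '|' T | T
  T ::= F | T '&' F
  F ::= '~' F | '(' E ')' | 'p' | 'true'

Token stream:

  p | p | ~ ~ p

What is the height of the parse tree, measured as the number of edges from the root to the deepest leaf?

[E [E [E [T [F p]]] | [T [F p]]] | [T [F ~ [F ~ [F p]]]]]

5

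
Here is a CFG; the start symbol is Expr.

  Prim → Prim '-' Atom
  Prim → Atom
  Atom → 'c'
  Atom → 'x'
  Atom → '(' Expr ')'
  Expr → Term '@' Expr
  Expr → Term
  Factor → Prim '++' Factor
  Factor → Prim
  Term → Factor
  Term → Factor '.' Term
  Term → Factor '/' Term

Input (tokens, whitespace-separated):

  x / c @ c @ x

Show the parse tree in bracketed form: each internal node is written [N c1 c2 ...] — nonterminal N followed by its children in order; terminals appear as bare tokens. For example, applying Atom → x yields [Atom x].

[Expr [Term [Factor [Prim [Atom x]]] / [Term [Factor [Prim [Atom c]]]]] @ [Expr [Term [Factor [Prim [Atom c]]]] @ [Expr [Term [Factor [Prim [Atom x]]]]]]]

Expr
Term @ Expr
Factor / Term @ Expr
Prim / Term @ Expr
Atom / Term @ Expr
x / Term @ Expr
x / Factor @ Expr
x / Prim @ Expr
x / Atom @ Expr
x / c @ Expr
x / c @ Term @ Expr
x / c @ Factor @ Expr
x / c @ Prim @ Expr
x / c @ Atom @ Expr
x / c @ c @ Expr
x / c @ c @ Term
x / c @ c @ Factor
x / c @ c @ Prim
x / c @ c @ Atom
x / c @ c @ x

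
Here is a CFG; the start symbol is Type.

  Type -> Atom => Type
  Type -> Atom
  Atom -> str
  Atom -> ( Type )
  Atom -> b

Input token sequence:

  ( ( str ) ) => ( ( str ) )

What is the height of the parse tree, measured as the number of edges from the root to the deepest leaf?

[Type [Atom ( [Type [Atom ( [Type [Atom str]] )]] )] => [Type [Atom ( [Type [Atom ( [Type [Atom str]] )]] )]]]

7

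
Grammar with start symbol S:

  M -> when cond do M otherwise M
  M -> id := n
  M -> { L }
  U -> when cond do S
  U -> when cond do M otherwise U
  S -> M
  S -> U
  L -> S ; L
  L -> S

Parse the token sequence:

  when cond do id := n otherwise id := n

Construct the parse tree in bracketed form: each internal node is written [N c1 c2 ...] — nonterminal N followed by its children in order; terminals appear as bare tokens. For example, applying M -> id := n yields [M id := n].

[S [M when cond do [M id := n] otherwise [M id := n]]]

S
M
when cond do M otherwise M
when cond do id := n otherwise M
when cond do id := n otherwise id := n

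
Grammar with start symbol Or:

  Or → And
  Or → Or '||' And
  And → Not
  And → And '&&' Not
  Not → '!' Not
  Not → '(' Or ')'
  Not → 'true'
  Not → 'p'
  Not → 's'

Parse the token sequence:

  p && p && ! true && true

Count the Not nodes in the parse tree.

[Or [And [And [And [And [Not p]] && [Not p]] && [Not ! [Not true]]] && [Not true]]]

5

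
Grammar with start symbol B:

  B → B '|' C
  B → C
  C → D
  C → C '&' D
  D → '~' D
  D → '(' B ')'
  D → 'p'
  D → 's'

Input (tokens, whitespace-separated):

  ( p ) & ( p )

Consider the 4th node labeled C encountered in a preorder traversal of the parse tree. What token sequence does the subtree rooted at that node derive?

p

[B [C [C [D ( [B [C [D p]]] )]] & [D ( [B [C [D p]]] )]]]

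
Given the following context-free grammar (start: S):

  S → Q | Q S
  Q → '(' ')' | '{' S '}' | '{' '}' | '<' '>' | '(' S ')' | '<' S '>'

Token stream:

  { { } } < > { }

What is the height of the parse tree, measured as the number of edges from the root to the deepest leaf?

[S [Q { [S [Q { }]] }] [S [Q < >] [S [Q { }]]]]

4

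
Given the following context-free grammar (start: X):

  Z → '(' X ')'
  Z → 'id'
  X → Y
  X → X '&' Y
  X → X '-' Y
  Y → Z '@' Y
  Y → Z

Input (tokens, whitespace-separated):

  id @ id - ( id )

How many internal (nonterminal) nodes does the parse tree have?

11

[X [X [Y [Z id] @ [Y [Z id]]]] - [Y [Z ( [X [Y [Z id]]] )]]]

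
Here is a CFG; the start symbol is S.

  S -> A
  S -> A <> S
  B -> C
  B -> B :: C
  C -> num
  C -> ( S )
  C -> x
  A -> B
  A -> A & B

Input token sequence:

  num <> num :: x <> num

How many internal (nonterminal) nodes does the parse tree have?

[S [A [B [C num]]] <> [S [A [B [B [C num]] :: [C x]]] <> [S [A [B [C num]]]]]]

14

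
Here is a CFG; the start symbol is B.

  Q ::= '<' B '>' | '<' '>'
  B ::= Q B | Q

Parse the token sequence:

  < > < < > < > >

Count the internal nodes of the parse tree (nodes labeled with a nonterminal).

8

[B [Q < >] [B [Q < [B [Q < >] [B [Q < >]]] >]]]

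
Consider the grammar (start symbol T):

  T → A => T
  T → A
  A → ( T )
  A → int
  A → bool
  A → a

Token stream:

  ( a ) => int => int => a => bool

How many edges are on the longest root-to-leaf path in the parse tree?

[T [A ( [T [A a]] )] => [T [A int] => [T [A int] => [T [A a] => [T [A bool]]]]]]

6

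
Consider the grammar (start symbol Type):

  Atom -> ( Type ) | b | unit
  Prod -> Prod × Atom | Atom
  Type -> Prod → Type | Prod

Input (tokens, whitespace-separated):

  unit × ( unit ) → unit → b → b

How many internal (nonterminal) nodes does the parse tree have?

[Type [Prod [Prod [Atom unit]] × [Atom ( [Type [Prod [Atom unit]]] )]] → [Type [Prod [Atom unit]] → [Type [Prod [Atom b]] → [Type [Prod [Atom b]]]]]]

17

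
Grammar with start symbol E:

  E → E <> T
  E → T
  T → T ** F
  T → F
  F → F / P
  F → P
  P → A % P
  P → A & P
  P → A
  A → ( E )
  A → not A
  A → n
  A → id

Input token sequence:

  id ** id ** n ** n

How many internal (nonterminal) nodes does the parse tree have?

[E [T [T [T [T [F [P [A id]]]] ** [F [P [A id]]]] ** [F [P [A n]]]] ** [F [P [A n]]]]]

17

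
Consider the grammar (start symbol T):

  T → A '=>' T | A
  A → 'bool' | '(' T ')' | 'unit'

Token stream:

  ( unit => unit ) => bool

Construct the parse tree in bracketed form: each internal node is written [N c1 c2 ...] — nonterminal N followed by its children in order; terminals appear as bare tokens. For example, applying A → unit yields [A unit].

[T [A ( [T [A unit] => [T [A unit]]] )] => [T [A bool]]]

T
A => T
( T ) => T
( A => T ) => T
( unit => T ) => T
( unit => A ) => T
( unit => unit ) => T
( unit => unit ) => A
( unit => unit ) => bool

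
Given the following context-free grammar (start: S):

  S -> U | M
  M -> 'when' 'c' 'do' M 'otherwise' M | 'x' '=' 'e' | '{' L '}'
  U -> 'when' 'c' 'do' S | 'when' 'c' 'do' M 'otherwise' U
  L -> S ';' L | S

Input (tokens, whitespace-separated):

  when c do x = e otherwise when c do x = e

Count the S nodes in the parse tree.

2

[S [U when c do [M x = e] otherwise [U when c do [S [M x = e]]]]]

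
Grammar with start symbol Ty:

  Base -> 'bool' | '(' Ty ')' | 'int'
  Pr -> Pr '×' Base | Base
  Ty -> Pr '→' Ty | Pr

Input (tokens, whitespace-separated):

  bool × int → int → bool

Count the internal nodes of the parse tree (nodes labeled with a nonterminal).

[Ty [Pr [Pr [Base bool]] × [Base int]] → [Ty [Pr [Base int]] → [Ty [Pr [Base bool]]]]]

11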